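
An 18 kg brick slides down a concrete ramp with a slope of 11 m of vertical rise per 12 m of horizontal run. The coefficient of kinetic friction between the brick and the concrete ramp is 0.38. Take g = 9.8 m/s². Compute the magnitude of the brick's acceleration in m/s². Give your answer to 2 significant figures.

Resolving the weight along the incline: the component pulling the brick down the slope is mg sin 42.51° = 18 × 9.8 × 0.6757 = 119.193 N, and the normal force is N = mg cos 42.51° = 18 × 9.8 × 0.7372 = 130.042 N.
Kinetic friction acts up the slope with magnitude f = μN = 0.38 × 130.042 = 49.416 N.
Net force along the incline is 119.193 − 49.416 = 69.777 N, so a = 69.777 / 18 = 3.8765 m/s².

3.9 m/s²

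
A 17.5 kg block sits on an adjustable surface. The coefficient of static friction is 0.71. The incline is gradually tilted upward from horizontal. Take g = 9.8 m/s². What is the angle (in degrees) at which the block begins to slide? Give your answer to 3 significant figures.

35.4°

At the threshold of sliding, static friction is at its maximum μ_s N and exactly balances the weight component along the incline: mg sin θ = μ_s mg cos θ.
Hence tan θ = μ_s = 0.71, so θ = arctan(0.71) = 35.3748°.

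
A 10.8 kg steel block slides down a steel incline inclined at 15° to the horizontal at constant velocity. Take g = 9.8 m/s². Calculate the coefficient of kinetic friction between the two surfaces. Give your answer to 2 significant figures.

0.27

At constant velocity the net force along the incline is zero: mg sin 15° = μ mg cos 15°.
So μ = tan 15° = 0.2588 / 0.9659 = 0.2679.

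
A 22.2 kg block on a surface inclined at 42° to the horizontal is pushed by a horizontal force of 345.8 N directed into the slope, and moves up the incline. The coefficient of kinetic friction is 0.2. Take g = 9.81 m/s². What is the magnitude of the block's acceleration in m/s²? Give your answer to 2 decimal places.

The horizontal push has components F cos 42° = 345.8 × 0.7431 = 256.964 N up the incline and F sin 42° = 345.8 × 0.6691 = 231.375 N pressing into the surface.
The normal force is therefore N = mg cos 42° + F sin 42° = 161.834 + 231.375 = 393.209 N, and kinetic friction down the slope is μN = 0.2 × 393.209 = 78.642 N.
Along the incline: F cos 42° − mg sin 42° − μN = ma, so 256.964 − 145.718 − 78.642 = 22.2 a, giving a = 1.4686 m/s².

1.47 m/s²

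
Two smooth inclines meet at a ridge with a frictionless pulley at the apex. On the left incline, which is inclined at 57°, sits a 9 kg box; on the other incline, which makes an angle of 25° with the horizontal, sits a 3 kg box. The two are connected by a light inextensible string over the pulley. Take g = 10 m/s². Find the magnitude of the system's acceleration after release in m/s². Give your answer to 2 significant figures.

5.2 m/s²

Resolve each weight along its own incline: the 9 kg mass has component 9 × 10 × sin 57° = 75.480 N down its slope, and the 3 kg mass has 3 × 10 × sin 25° = 12.679 N down its slope.
The 9 kg side's 75.480 N exceeds the other side's 12.679 N, so that mass slides down and the 3 kg mass slides up. Taking that direction as positive, Newton's second law for the whole system gives 75.480 − 12.679 = (9 + 3) a, so a = 62.801 / 12 = 5.2334 m/s².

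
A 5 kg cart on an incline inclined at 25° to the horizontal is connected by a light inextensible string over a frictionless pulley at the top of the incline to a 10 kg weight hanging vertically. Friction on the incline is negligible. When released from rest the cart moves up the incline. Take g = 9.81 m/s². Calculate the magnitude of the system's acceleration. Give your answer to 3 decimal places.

5.158 m/s²

For the cart on the incline: the weight component along the slope is m₁g sin 25° = 5 × 9.81 × 0.4226 = 20.729 N and the normal force is N = m₁g cos 25° = 44.454 N.
Newton's second law for the cart (up-slope positive): T − 20.729 = 5 a. For the hanging weight (downward positive): 10 × 9.81 − T = 10 a.
Adding the two equations eliminates T: 77.371 = 15 a, so a = 5.1581 m/s².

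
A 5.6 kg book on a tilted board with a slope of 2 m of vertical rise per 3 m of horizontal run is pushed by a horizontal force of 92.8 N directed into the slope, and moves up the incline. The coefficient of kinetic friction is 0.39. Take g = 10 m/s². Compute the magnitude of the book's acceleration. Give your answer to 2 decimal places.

1.41 m/s²

The horizontal push has components F cos 33.69° = 92.8 × 0.8321 = 77.219 N up the incline and F sin 33.69° = 92.8 × 0.5547 = 51.476 N pressing into the surface.
The normal force is therefore N = mg cos 33.69° + F sin 33.69° = 46.598 + 51.476 = 98.074 N, and kinetic friction down the slope is μN = 0.39 × 98.074 = 38.249 N.
Along the incline: F cos 33.69° − mg sin 33.69° − μN = ma, so 77.219 − 31.063 − 38.249 = 5.6 a, giving a = 1.4120 m/s².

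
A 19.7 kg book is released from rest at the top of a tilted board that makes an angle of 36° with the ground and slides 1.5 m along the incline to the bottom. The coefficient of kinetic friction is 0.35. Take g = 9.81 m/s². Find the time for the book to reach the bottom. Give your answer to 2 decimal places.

The weight component along the incline is mg sin 36° = 113.594 N and the normal force is N = mg cos 36° = 156.348 N.
Friction up the slope is f = μN = 0.35 × 156.348 = 54.722 N, so the net downslope force is 113.594 − 54.722 = 58.872 N and a = 58.872 / 19.7 = 2.9884 m/s².
Starting from rest, L = ½at², so t = √(2L/a) = √(2 × 1.5 / 2.9884) = 1.0019 s.

1.00 s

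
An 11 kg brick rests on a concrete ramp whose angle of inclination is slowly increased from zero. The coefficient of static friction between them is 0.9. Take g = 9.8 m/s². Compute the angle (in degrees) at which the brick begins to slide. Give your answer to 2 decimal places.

41.99°

At the threshold of sliding, static friction is at its maximum μ_s N and exactly balances the weight component along the incline: mg sin θ = μ_s mg cos θ.
Hence tan θ = μ_s = 0.9, so θ = arctan(0.9) = 41.9872°.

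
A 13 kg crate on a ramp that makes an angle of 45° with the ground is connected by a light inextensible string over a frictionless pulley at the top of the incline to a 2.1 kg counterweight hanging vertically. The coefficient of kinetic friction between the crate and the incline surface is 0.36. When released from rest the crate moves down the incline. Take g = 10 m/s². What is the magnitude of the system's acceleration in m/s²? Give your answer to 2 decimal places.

For the crate on the incline: the weight component along the slope is m₁g sin 45° = 13 × 10 × 0.7071 = 91.923 N and the normal force is N = m₁g cos 45° = 91.924 N.
Kinetic friction opposes the crate's motion down the incline: f = μN = 0.36 × 91.924 = 33.093 N acting up the slope.
Newton's second law for the crate (down-slope positive): 91.923 − 33.093 − T = 13 a. For the hanging counterweight (upward positive): T − 2.1 × 10 = 2.1 a.
Adding the two equations eliminates T: 37.830 = 15.1 a, so a = 2.5053 m/s².

2.51 m/s²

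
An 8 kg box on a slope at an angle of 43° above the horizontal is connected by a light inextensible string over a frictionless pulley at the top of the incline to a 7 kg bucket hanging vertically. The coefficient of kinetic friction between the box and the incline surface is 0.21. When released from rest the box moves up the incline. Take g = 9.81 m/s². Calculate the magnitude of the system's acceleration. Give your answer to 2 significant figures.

0.21 m/s²

For the box on the incline: the weight component along the slope is m₁g sin 43° = 8 × 9.81 × 0.6820 = 53.523 N and the normal force is N = m₁g cos 43° = 57.397 N.
Kinetic friction opposes the box's motion up the incline: f = μN = 0.21 × 57.397 = 12.053 N acting down the slope.
Newton's second law for the box (up-slope positive): T − 53.523 − 12.053 = 8 a. For the hanging bucket (downward positive): 7 × 9.81 − T = 7 a.
Adding the two equations eliminates T: 3.094 = 15 a, so a = 0.2063 m/s².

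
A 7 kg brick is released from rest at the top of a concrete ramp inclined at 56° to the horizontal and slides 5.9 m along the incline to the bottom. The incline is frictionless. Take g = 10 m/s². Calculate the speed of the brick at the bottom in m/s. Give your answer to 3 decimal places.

The weight component along the incline is mg sin 56° = 58.033 N and the normal force is N = mg cos 56° = 39.144 N.
With no friction, a = g sin 56° = 8.2904 m/s².
Starting from rest over a distance of 5.9 m, v² = 2aL = 2 × 8.2904 × 5.9 = 97.8267, so v = 9.8907 m/s.

9.891 m/s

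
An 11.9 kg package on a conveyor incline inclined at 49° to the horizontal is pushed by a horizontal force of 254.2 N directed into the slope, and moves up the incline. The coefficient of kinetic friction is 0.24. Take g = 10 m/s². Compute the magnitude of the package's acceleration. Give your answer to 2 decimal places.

1.02 m/s²

The horizontal push has components F cos 49° = 254.2 × 0.6561 = 166.781 N up the incline and F sin 49° = 254.2 × 0.7547 = 191.845 N pressing into the surface.
The normal force is therefore N = mg cos 49° + F sin 49° = 78.076 + 191.845 = 269.921 N, and kinetic friction down the slope is μN = 0.24 × 269.921 = 64.781 N.
Along the incline: F cos 49° − mg sin 49° − μN = ma, so 166.781 − 89.809 − 64.781 = 11.9 a, giving a = 1.0245 m/s².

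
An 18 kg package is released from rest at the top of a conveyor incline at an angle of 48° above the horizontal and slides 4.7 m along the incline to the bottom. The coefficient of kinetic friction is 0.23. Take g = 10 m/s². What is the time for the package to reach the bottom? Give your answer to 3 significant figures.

The weight component along the incline is mg sin 48° = 133.766 N and the normal force is N = mg cos 48° = 120.444 N.
Friction up the slope is f = μN = 0.23 × 120.444 = 27.702 N, so the net downslope force is 133.766 − 27.702 = 106.064 N and a = 106.064 / 18 = 5.8924 m/s².
Starting from rest, L = ½at², so t = √(2L/a) = √(2 × 4.7 / 5.8924) = 1.2630 s.

1.26 s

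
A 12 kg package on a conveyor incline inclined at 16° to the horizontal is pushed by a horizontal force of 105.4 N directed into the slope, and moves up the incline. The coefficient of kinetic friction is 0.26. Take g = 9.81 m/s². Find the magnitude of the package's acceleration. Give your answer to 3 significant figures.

The horizontal push has components F cos 16° = 105.4 × 0.9613 = 101.321 N up the incline and F sin 16° = 105.4 × 0.2756 = 29.048 N pressing into the surface.
The normal force is therefore N = mg cos 16° + F sin 16° = 113.164 + 29.048 = 142.212 N, and kinetic friction down the slope is μN = 0.26 × 142.212 = 36.975 N.
Along the incline: F cos 16° − mg sin 16° − μN = ma, so 101.321 − 32.444 − 36.975 = 12 a, giving a = 2.6585 m/s².

2.66 m/s²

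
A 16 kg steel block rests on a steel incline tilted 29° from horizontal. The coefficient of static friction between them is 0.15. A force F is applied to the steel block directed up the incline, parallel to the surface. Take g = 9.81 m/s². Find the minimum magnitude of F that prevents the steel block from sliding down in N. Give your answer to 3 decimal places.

The normal force is N = mg cos 29° = 137.280 N. With F at its minimum the steel block is on the verge of sliding down, so static friction is at its maximum μ_s N = 0.15 × 137.280 = 20.592 N and acts up the slope.
Equilibrium along the incline: F + μ_s N = mg sin 29°, so F = 76.096 − 20.592 = 55.504 N.

55.504 N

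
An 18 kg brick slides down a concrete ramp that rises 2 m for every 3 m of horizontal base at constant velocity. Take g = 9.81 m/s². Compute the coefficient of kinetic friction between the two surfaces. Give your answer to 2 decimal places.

At constant velocity the net force along the incline is zero: mg sin 33.69° = μ mg cos 33.69°.
So μ = tan 33.69° = 0.5547 / 0.8321 = 0.6666.

0.67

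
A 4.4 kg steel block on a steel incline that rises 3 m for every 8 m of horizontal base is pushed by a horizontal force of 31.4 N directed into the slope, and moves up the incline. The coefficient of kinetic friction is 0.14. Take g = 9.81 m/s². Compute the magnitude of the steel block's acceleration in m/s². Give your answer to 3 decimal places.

The horizontal push has components F cos 20.56° = 31.4 × 0.9363 = 29.400 N up the incline and F sin 20.56° = 31.4 × 0.3511 = 11.025 N pressing into the surface.
The normal force is therefore N = mg cos 20.56° + F sin 20.56° = 40.414 + 11.025 = 51.439 N, and kinetic friction down the slope is μN = 0.14 × 51.439 = 7.201 N.
Along the incline: F cos 20.56° − mg sin 20.56° − μN = ma, so 29.400 − 15.155 − 7.201 = 4.4 a, giving a = 1.6009 m/s².

1.601 m/s²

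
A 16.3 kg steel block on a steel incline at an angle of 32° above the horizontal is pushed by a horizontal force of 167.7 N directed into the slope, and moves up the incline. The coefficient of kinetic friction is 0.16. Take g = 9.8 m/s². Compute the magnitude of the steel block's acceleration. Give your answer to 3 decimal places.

1.330 m/s²

The horizontal push has components F cos 32° = 167.7 × 0.8480 = 142.210 N up the incline and F sin 32° = 167.7 × 0.5299 = 88.864 N pressing into the surface.
The normal force is therefore N = mg cos 32° + F sin 32° = 135.460 + 88.864 = 224.324 N, and kinetic friction down the slope is μN = 0.16 × 224.324 = 35.892 N.
Along the incline: F cos 32° − mg sin 32° − μN = ma, so 142.210 − 84.646 − 35.892 = 16.3 a, giving a = 1.3296 m/s².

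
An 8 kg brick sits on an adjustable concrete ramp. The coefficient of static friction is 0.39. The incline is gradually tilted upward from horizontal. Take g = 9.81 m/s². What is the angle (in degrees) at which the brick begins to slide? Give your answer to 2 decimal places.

21.31°

At the threshold of sliding, static friction is at its maximum μ_s N and exactly balances the weight component along the incline: mg sin θ = μ_s mg cos θ.
Hence tan θ = μ_s = 0.39, so θ = arctan(0.39) = 21.3058°.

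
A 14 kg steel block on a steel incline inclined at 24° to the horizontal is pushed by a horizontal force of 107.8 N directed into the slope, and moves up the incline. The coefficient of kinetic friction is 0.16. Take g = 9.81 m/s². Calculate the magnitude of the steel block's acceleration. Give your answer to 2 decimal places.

The horizontal push has components F cos 24° = 107.8 × 0.9135 = 98.475 N up the incline and F sin 24° = 107.8 × 0.4067 = 43.842 N pressing into the surface.
The normal force is therefore N = mg cos 24° + F sin 24° = 125.460 + 43.842 = 169.302 N, and kinetic friction down the slope is μN = 0.16 × 169.302 = 27.088 N.
Along the incline: F cos 24° − mg sin 24° − μN = ma, so 98.475 − 55.856 − 27.088 = 14 a, giving a = 1.1094 m/s².

1.11 m/s²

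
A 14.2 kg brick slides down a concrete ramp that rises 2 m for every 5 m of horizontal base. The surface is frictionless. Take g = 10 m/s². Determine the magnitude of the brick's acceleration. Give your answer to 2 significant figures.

3.7 m/s²

Resolving the weight along the incline: the component pulling the brick down the slope is mg sin 21.80° = 14.2 × 10 × 0.3714 = 52.739 N, and the normal force is N = mg cos 21.80° = 14.2 × 10 × 0.9285 = 131.847 N.
With no friction the net force along the incline is 52.739 N, so a = g sin 21.80° = 52.739 / 14.2 = 3.7140 m/s².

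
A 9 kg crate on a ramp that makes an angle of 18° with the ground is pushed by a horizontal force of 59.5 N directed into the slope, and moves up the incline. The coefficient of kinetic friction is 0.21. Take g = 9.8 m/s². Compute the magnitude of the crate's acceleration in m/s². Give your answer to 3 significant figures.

The horizontal push has components F cos 18° = 59.5 × 0.9511 = 56.590 N up the incline and F sin 18° = 59.5 × 0.3090 = 18.386 N pressing into the surface.
The normal force is therefore N = mg cos 18° + F sin 18° = 83.887 + 18.386 = 102.273 N, and kinetic friction down the slope is μN = 0.21 × 102.273 = 21.477 N.
Along the incline: F cos 18° − mg sin 18° − μN = ma, so 56.590 − 27.254 − 21.477 = 9 a, giving a = 0.8732 m/s².

0.873 m/s²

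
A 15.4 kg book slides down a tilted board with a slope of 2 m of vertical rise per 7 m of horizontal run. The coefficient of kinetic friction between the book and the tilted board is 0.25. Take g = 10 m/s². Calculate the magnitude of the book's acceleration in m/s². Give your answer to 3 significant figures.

Resolving the weight along the incline: the component pulling the book down the slope is mg sin 15.95° = 15.4 × 10 × 0.2747 = 42.304 N, and the normal force is N = mg cos 15.95° = 15.4 × 10 × 0.9615 = 148.071 N.
Kinetic friction acts up the slope with magnitude f = μN = 0.25 × 148.071 = 37.018 N.
Net force along the incline is 42.304 − 37.018 = 5.286 N, so a = 5.286 / 15.4 = 0.3432 m/s².

0.343 m/s²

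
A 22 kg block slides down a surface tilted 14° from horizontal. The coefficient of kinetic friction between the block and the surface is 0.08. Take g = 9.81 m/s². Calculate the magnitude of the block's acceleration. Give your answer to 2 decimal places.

Resolving the weight along the incline: the component pulling the block down the slope is mg sin 14° = 22 × 9.81 × 0.2419 = 52.207 N, and the normal force is N = mg cos 14° = 22 × 9.81 × 0.9703 = 209.410 N.
Kinetic friction acts up the slope with magnitude f = μN = 0.08 × 209.410 = 16.753 N.
Net force along the incline is 52.207 − 16.753 = 35.454 N, so a = 35.454 / 22 = 1.6115 m/s².

1.61 m/s²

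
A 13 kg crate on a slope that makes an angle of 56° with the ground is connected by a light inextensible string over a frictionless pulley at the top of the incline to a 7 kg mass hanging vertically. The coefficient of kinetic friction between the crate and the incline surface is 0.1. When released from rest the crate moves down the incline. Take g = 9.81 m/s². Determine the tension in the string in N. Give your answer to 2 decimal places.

For the crate on the incline: the weight component along the slope is m₁g sin 56° = 13 × 9.81 × 0.8290 = 105.722 N and the normal force is N = m₁g cos 56° = 71.314 N.
Kinetic friction opposes the crate's motion down the incline: f = μN = 0.1 × 71.314 = 7.131 N acting up the slope.
Newton's second law for the crate (down-slope positive): 105.722 − 7.131 − T = 13 a. For the hanging mass (upward positive): T − 7 × 9.81 = 7 a.
Adding the two equations eliminates T: 29.921 = 20 a, so a = 1.4960 m/s².
Then from the hanging mass's equation, T = 7 × (9.81 + 1.4960) = 79.142 N.

79.14 N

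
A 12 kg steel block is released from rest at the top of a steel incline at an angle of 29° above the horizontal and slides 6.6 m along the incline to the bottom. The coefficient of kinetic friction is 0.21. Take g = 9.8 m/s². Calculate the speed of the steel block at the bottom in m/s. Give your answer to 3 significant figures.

6.24 m/s

The weight component along the incline is mg sin 29° = 57.014 N and the normal force is N = mg cos 29° = 102.855 N.
Friction up the slope is f = μN = 0.21 × 102.855 = 21.600 N, so the net downslope force is 57.014 − 21.600 = 35.414 N and a = 35.414 / 12 = 2.9512 m/s².
Starting from rest over a distance of 6.6 m, v² = 2aL = 2 × 2.9512 × 6.6 = 38.9558, so v = 6.2415 m/s.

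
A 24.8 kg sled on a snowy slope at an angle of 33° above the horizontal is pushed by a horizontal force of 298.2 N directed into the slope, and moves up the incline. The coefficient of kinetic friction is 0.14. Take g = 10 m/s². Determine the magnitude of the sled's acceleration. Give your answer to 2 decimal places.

The horizontal push has components F cos 33° = 298.2 × 0.8387 = 250.100 N up the incline and F sin 33° = 298.2 × 0.5446 = 162.400 N pressing into the surface.
The normal force is therefore N = mg cos 33° + F sin 33° = 207.998 + 162.400 = 370.398 N, and kinetic friction down the slope is μN = 0.14 × 370.398 = 51.856 N.
Along the incline: F cos 33° − mg sin 33° − μN = ma, so 250.100 − 135.061 − 51.856 = 24.8 a, giving a = 2.5477 m/s².

2.55 m/s²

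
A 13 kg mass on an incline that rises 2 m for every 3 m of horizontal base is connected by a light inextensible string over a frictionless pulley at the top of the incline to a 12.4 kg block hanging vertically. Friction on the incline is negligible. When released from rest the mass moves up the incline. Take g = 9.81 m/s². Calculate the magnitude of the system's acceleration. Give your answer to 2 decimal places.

2.00 m/s²

For the mass on the incline: the weight component along the slope is m₁g sin 33.69° = 13 × 9.81 × 0.5547 = 70.741 N and the normal force is N = m₁g cos 33.69° = 106.111 N.
Newton's second law for the mass (up-slope positive): T − 70.741 = 13 a. For the hanging block (downward positive): 12.4 × 9.81 − T = 12.4 a.
Adding the two equations eliminates T: 50.903 = 25.4 a, so a = 2.0041 m/s².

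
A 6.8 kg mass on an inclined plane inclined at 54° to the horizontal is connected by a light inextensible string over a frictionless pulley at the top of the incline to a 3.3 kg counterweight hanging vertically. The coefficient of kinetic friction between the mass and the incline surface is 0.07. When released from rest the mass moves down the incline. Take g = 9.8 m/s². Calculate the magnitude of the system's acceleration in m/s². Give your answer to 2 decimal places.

1.86 m/s²

For the mass on the incline: the weight component along the slope is m₁g sin 54° = 6.8 × 9.8 × 0.8090 = 53.912 N and the normal force is N = m₁g cos 54° = 39.170 N.
Kinetic friction opposes the mass's motion down the incline: f = μN = 0.07 × 39.170 = 2.742 N acting up the slope.
Newton's second law for the mass (down-slope positive): 53.912 − 2.742 − T = 6.8 a. For the hanging counterweight (upward positive): T − 3.3 × 9.8 = 3.3 a.
Adding the two equations eliminates T: 18.830 = 10.1 a, so a = 1.8644 m/s².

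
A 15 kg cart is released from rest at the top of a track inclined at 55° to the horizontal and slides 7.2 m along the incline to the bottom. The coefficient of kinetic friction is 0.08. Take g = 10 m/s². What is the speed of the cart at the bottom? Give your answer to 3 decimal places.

The weight component along the incline is mg sin 55° = 122.873 N and the normal force is N = mg cos 55° = 86.036 N.
Friction up the slope is f = μN = 0.08 × 86.036 = 6.883 N, so the net downslope force is 122.873 − 6.883 = 115.990 N and a = 115.990 / 15 = 7.7327 m/s².
Starting from rest over a distance of 7.2 m, v² = 2aL = 2 × 7.7327 × 7.2 = 111.3509, so v = 10.5523 m/s.

10.552 m/s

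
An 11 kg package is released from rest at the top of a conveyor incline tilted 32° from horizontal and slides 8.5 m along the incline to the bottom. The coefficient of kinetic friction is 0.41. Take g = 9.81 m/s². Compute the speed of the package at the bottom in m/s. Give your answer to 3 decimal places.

The weight component along the incline is mg sin 32° = 57.184 N and the normal force is N = mg cos 32° = 91.513 N.
Friction up the slope is f = μN = 0.41 × 91.513 = 37.520 N, so the net downslope force is 57.184 − 37.520 = 19.664 N and a = 19.664 / 11 = 1.7876 m/s².
Starting from rest over a distance of 8.5 m, v² = 2aL = 2 × 1.7876 × 8.5 = 30.3892, so v = 5.5126 m/s.

5.513 m/s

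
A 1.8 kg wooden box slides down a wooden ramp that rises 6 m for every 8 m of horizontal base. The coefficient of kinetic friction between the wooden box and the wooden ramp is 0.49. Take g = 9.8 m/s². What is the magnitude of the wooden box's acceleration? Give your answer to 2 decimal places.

2.04 m/s²

Resolving the weight along the incline: the component pulling the wooden box down the slope is mg sin 36.87° = 1.8 × 9.8 × 0.6000 = 10.584 N, and the normal force is N = mg cos 36.87° = 1.8 × 9.8 × 0.8000 = 14.112 N.
Kinetic friction acts up the slope with magnitude f = μN = 0.49 × 14.112 = 6.915 N.
Net force along the incline is 10.584 − 6.915 = 3.669 N, so a = 3.669 / 1.8 = 2.0383 m/s².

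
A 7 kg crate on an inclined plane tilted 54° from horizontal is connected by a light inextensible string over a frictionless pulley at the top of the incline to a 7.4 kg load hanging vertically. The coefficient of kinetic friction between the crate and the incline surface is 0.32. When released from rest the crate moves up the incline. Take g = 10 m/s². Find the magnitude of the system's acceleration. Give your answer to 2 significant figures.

For the crate on the incline: the weight component along the slope is m₁g sin 54° = 7 × 10 × 0.8090 = 56.630 N and the normal force is N = m₁g cos 54° = 41.145 N.
Kinetic friction opposes the crate's motion up the incline: f = μN = 0.32 × 41.145 = 13.166 N acting down the slope.
Newton's second law for the crate (up-slope positive): T − 56.630 − 13.166 = 7 a. For the hanging load (downward positive): 7.4 × 10 − T = 7.4 a.
Adding the two equations eliminates T: 4.204 = 14.4 a, so a = 0.2919 m/s².

0.29 m/s²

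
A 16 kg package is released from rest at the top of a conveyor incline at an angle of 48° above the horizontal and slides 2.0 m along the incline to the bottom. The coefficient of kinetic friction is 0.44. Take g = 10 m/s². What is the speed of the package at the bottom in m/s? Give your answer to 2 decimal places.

4.24 m/s

The weight component along the incline is mg sin 48° = 118.903 N and the normal force is N = mg cos 48° = 107.061 N.
Friction up the slope is f = μN = 0.44 × 107.061 = 47.107 N, so the net downslope force is 118.903 − 47.107 = 71.796 N and a = 71.796 / 16 = 4.4873 m/s².
Starting from rest over a distance of 2.0 m, v² = 2aL = 2 × 4.4873 × 2.0 = 17.9492, so v = 4.2366 m/s.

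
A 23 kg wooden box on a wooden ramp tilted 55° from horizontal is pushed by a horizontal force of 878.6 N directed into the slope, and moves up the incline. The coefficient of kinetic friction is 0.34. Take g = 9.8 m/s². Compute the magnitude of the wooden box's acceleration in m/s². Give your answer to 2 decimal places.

1.33 m/s²

The horizontal push has components F cos 55° = 878.6 × 0.5736 = 503.965 N up the incline and F sin 55° = 878.6 × 0.8192 = 719.749 N pressing into the surface.
The normal force is therefore N = mg cos 55° + F sin 55° = 129.289 + 719.749 = 849.038 N, and kinetic friction down the slope is μN = 0.34 × 849.038 = 288.673 N.
Along the incline: F cos 55° − mg sin 55° − μN = ma, so 503.965 − 184.648 − 288.673 = 23 a, giving a = 1.3323 m/s².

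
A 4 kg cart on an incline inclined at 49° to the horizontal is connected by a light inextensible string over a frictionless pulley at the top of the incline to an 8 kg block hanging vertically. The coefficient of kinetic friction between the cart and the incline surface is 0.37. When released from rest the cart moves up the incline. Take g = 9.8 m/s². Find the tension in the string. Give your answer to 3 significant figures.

52.2 N

For the cart on the incline: the weight component along the slope is m₁g sin 49° = 4 × 9.8 × 0.7547 = 29.584 N and the normal force is N = m₁g cos 49° = 25.718 N.
Kinetic friction opposes the cart's motion up the incline: f = μN = 0.37 × 25.718 = 9.516 N acting down the slope.
Newton's second law for the cart (up-slope positive): T − 29.584 − 9.516 = 4 a. For the hanging block (downward positive): 8 × 9.8 − T = 8 a.
Adding the two equations eliminates T: 39.300 = 12 a, so a = 3.2750 m/s².
Then from the hanging block's equation, T = 8 × (9.8 − 3.2750) = 52.200 N.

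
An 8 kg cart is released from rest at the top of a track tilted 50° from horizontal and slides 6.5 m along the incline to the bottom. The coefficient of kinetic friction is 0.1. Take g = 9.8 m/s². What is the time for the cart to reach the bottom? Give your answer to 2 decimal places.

The weight component along the incline is mg sin 50° = 60.058 N and the normal force is N = mg cos 50° = 50.395 N.
Friction up the slope is f = μN = 0.1 × 50.395 = 5.040 N, so the net downslope force is 60.058 − 5.040 = 55.018 N and a = 55.018 / 8 = 6.8773 m/s².
Starting from rest, L = ½at², so t = √(2L/a) = √(2 × 6.5 / 6.8773) = 1.3749 s.

1.37 s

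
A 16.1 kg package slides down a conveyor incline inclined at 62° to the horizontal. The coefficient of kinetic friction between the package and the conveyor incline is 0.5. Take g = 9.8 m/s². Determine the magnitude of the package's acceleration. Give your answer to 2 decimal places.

6.35 m/s²

Resolving the weight along the incline: the component pulling the package down the slope is mg sin 62° = 16.1 × 9.8 × 0.8829 = 139.304 N, and the normal force is N = mg cos 62° = 16.1 × 9.8 × 0.4695 = 74.078 N.
Kinetic friction acts up the slope with magnitude f = μN = 0.5 × 74.078 = 37.039 N.
Net force along the incline is 139.304 − 37.039 = 102.265 N, so a = 102.265 / 16.1 = 6.3519 m/s².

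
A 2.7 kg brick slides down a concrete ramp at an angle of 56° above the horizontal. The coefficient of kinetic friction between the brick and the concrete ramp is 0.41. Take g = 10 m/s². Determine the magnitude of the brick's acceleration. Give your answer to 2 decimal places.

6.00 m/s²

Resolving the weight along the incline: the component pulling the brick down the slope is mg sin 56° = 2.7 × 10 × 0.8290 = 22.383 N, and the normal force is N = mg cos 56° = 2.7 × 10 × 0.5592 = 15.098 N.
Kinetic friction acts up the slope with magnitude f = μN = 0.41 × 15.098 = 6.190 N.
Net force along the incline is 22.383 − 6.190 = 16.193 N, so a = 16.193 / 2.7 = 5.9974 m/s².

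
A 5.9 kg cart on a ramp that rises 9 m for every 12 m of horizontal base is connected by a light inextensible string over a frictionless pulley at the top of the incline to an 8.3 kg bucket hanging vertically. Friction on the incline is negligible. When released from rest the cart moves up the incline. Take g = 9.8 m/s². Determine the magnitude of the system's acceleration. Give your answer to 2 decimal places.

3.29 m/s²

For the cart on the incline: the weight component along the slope is m₁g sin 36.87° = 5.9 × 9.8 × 0.6000 = 34.692 N and the normal force is N = m₁g cos 36.87° = 46.256 N.
Newton's second law for the cart (up-slope positive): T − 34.692 = 5.9 a. For the hanging bucket (downward positive): 8.3 × 9.8 − T = 8.3 a.
Adding the two equations eliminates T: 46.648 = 14.2 a, so a = 3.2851 m/s².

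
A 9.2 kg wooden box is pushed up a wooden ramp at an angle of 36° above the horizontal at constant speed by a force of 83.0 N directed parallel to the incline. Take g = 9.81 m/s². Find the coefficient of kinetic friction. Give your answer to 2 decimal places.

0.41

At constant speed ΣF = 0 along the incline. The applied 83.0 N acts up the slope; the weight component mg sin 36° = 53.049 N and kinetic friction μN both act down the slope.
So 83.0 = 53.049 + μ × 73.015, giving μ = (83.0 − 53.049) / 73.015 = 0.4102.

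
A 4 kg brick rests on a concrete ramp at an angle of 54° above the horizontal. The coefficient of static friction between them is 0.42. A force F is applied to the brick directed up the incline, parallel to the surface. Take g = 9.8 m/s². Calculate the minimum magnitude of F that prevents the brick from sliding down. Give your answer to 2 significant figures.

The normal force is N = mg cos 54° = 23.041 N. With F at its minimum the brick is on the verge of sliding down, so static friction is at its maximum μ_s N = 0.42 × 23.041 = 9.677 N and acts up the slope.
Equilibrium along the incline: F + μ_s N = mg sin 54°, so F = 31.713 − 9.677 = 22.036 N.

22 N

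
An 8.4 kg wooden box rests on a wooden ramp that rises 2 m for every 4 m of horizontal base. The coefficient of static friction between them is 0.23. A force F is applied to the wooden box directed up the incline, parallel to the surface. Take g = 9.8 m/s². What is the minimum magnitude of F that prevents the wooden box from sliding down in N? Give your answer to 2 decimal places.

The normal force is N = mg cos 26.57° = 73.629 N. With F at its minimum the wooden box is on the verge of sliding down, so static friction is at its maximum μ_s N = 0.23 × 73.629 = 16.935 N and acts up the slope.
Equilibrium along the incline: F + μ_s N = mg sin 26.57°, so F = 36.815 − 16.935 = 19.880 N.

19.88 N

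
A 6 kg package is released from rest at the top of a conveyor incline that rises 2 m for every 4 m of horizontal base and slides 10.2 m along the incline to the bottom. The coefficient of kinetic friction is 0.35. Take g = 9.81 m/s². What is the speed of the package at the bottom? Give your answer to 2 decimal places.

The weight component along the incline is mg sin 26.57° = 26.323 N and the normal force is N = mg cos 26.57° = 52.646 N.
Friction up the slope is f = μN = 0.35 × 52.646 = 18.426 N, so the net downslope force is 26.323 − 18.426 = 7.897 N and a = 7.897 / 6 = 1.3162 m/s².
Starting from rest over a distance of 10.2 m, v² = 2aL = 2 × 1.3162 × 10.2 = 26.8505, so v = 5.1817 m/s.

5.18 m/s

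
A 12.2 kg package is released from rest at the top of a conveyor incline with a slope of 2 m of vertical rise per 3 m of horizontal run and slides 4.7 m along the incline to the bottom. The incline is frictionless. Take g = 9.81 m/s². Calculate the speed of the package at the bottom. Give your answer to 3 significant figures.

7.15 m/s

The weight component along the incline is mg sin 33.69° = 66.388 N and the normal force is N = mg cos 33.69° = 99.581 N.
With no friction, a = g sin 33.69° = 5.4416 m/s².
Starting from rest over a distance of 4.7 m, v² = 2aL = 2 × 5.4416 × 4.7 = 51.1510, so v = 7.1520 m/s.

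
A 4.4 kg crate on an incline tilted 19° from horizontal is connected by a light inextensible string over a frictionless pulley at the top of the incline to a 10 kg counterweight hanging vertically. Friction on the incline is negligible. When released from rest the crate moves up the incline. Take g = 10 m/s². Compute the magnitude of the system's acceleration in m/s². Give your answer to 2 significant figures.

For the crate on the incline: the weight component along the slope is m₁g sin 19° = 4.4 × 10 × 0.3256 = 14.326 N and the normal force is N = m₁g cos 19° = 41.603 N.
Newton's second law for the crate (up-slope positive): T − 14.326 = 4.4 a. For the hanging counterweight (downward positive): 10 × 10 − T = 10 a.
Adding the two equations eliminates T: 85.674 = 14.4 a, so a = 5.9496 m/s².

5.9 m/s²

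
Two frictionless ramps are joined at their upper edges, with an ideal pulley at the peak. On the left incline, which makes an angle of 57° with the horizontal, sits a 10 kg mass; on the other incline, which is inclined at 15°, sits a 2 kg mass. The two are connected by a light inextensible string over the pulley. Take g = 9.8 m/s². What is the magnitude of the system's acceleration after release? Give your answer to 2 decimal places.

Resolve each weight along its own incline: the 10 kg mass has component 10 × 9.8 × sin 57° = 82.190 N down its slope, and the 2 kg mass has 2 × 9.8 × sin 15° = 5.073 N down its slope.
The 10 kg side's 82.190 N exceeds the other side's 5.073 N, so that mass slides down and the 2 kg mass slides up. Taking that direction as positive, Newton's second law for the whole system gives 82.190 − 5.073 = (10 + 2) a, so a = 77.117 / 12 = 6.4264 m/s².

6.43 m/s²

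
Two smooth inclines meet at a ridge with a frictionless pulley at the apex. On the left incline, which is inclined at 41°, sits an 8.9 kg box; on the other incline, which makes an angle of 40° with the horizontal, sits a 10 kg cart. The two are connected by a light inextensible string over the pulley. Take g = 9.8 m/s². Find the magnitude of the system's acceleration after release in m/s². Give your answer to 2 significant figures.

Resolve each weight along its own incline: the 8.9 kg mass has component 8.9 × 9.8 × sin 41° = 57.221 N down its slope, and the 10 kg mass has 10 × 9.8 × sin 40° = 62.993 N down its slope.
The 10 kg side's 62.993 N exceeds the other side's 57.221 N, so that mass slides down and the 8.9 kg mass slides up. Taking that direction as positive, Newton's second law for the whole system gives 62.993 − 57.221 = (8.9 + 10) a, so a = 5.772 / 18.9 = 0.3054 m/s².

0.31 m/s²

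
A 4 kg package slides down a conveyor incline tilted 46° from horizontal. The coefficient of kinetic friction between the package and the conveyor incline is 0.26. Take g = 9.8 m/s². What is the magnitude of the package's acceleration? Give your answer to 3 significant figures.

5.28 m/s²

Resolving the weight along the incline: the component pulling the package down the slope is mg sin 46° = 4 × 9.8 × 0.7193 = 28.197 N, and the normal force is N = mg cos 46° = 4 × 9.8 × 0.6947 = 27.232 N.
Kinetic friction acts up the slope with magnitude f = μN = 0.26 × 27.232 = 7.080 N.
Net force along the incline is 28.197 − 7.080 = 21.117 N, so a = 21.117 / 4 = 5.2793 m/s².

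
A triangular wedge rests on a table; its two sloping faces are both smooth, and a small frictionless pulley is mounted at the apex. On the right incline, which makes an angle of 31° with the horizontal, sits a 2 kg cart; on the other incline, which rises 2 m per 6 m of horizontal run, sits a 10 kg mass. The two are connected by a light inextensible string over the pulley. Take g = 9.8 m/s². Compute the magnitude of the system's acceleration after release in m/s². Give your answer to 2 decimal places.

1.74 m/s²

Resolve each weight along its own incline: the 2 kg mass has component 2 × 9.8 × sin 31° = 10.095 N down its slope, and the 10 kg mass has 10 × 9.8 × sin 18.43° = 30.990 N down its slope.
The 10 kg side's 30.990 N exceeds the other side's 10.095 N, so that mass slides down and the 2 kg mass slides up. Taking that direction as positive, Newton's second law for the whole system gives 30.990 − 10.095 = (2 + 10) a, so a = 20.895 / 12 = 1.7412 m/s².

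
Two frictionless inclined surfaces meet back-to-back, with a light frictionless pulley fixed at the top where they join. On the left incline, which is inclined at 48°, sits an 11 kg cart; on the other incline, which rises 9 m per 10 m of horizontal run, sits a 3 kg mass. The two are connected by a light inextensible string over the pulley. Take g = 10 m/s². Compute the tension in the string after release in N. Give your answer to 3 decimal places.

Resolve each weight along its own incline: the 11 kg mass has component 11 × 10 × sin 48° = 81.746 N down its slope, and the 3 kg mass has 3 × 10 × sin 41.99° = 20.069 N down its slope.
The 11 kg side's 81.746 N exceeds the other side's 20.069 N, so that mass slides down and the 3 kg mass slides up. Taking that direction as positive, Newton's second law for the whole system gives 81.746 − 20.069 = (11 + 3) a, so a = 61.677 / 14 = 4.4055 m/s².
For the 3 kg mass (up-slope positive): T − 20.069 = 3 × 4.4055, so T = 33.285 N.

33.285 N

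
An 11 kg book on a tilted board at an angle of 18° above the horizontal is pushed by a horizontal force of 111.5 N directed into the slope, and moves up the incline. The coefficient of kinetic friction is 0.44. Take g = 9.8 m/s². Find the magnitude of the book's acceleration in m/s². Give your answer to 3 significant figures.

The horizontal push has components F cos 18° = 111.5 × 0.9511 = 106.048 N up the incline and F sin 18° = 111.5 × 0.3090 = 34.453 N pressing into the surface.
The normal force is therefore N = mg cos 18° + F sin 18° = 102.529 + 34.453 = 136.982 N, and kinetic friction down the slope is μN = 0.44 × 136.982 = 60.272 N.
Along the incline: F cos 18° − mg sin 18° − μN = ma, so 106.048 − 33.310 − 60.272 = 11 a, giving a = 1.1333 m/s².

1.13 m/s²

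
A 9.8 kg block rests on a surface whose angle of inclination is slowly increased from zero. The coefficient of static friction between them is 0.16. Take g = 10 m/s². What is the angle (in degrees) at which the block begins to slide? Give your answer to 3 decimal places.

At the threshold of sliding, static friction is at its maximum μ_s N and exactly balances the weight component along the incline: mg sin θ = μ_s mg cos θ.
Hence tan θ = μ_s = 0.16, so θ = arctan(0.16) = 9.0903°.

9.090°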